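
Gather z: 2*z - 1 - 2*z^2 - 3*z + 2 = -2*z^2 - z + 1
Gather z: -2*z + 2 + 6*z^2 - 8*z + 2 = 6*z^2 - 10*z + 4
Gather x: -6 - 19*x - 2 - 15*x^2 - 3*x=-15*x^2 - 22*x - 8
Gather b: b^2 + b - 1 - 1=b^2 + b - 2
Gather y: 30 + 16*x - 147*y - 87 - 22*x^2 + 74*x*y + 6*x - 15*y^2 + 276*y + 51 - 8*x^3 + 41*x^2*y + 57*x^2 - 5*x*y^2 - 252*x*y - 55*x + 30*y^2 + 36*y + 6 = -8*x^3 + 35*x^2 - 33*x + y^2*(15 - 5*x) + y*(41*x^2 - 178*x + 165)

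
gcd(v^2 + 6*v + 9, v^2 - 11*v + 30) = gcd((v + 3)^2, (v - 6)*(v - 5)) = 1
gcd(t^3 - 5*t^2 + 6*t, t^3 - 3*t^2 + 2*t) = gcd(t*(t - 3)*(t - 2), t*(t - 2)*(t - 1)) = t^2 - 2*t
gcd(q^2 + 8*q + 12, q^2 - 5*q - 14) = q + 2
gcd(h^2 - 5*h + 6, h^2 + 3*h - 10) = h - 2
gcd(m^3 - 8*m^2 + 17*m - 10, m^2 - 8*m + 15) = m - 5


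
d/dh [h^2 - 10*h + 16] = 2*h - 10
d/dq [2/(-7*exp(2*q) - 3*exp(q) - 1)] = (28*exp(q) + 6)*exp(q)/(7*exp(2*q) + 3*exp(q) + 1)^2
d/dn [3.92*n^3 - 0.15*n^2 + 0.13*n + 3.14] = 11.76*n^2 - 0.3*n + 0.13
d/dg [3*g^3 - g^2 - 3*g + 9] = 9*g^2 - 2*g - 3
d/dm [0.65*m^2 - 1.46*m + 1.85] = 1.3*m - 1.46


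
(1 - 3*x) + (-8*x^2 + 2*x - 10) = -8*x^2 - x - 9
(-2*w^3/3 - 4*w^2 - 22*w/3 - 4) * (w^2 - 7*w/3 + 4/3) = -2*w^5/3 - 22*w^4/9 + 10*w^3/9 + 70*w^2/9 - 4*w/9 - 16/3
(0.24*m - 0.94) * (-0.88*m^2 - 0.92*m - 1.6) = -0.2112*m^3 + 0.6064*m^2 + 0.4808*m + 1.504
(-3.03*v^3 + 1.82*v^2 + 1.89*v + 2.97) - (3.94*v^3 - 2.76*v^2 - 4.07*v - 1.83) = -6.97*v^3 + 4.58*v^2 + 5.96*v + 4.8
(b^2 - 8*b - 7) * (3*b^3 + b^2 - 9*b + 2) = 3*b^5 - 23*b^4 - 38*b^3 + 67*b^2 + 47*b - 14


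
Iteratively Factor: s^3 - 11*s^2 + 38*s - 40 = (s - 4)*(s^2 - 7*s + 10) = (s - 4)*(s - 2)*(s - 5)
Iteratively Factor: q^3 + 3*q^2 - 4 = (q + 2)*(q^2 + q - 2) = (q - 1)*(q + 2)*(q + 2)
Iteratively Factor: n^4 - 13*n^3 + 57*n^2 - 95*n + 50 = (n - 1)*(n^3 - 12*n^2 + 45*n - 50) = (n - 5)*(n - 1)*(n^2 - 7*n + 10) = (n - 5)^2*(n - 1)*(n - 2)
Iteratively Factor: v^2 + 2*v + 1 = (v + 1)*(v + 1)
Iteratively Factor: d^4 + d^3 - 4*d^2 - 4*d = (d + 1)*(d^3 - 4*d) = (d + 1)*(d + 2)*(d^2 - 2*d) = d*(d + 1)*(d + 2)*(d - 2)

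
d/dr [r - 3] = 1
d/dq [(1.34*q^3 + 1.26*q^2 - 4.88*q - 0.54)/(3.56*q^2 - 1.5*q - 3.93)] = (4.7704*q^4 - 4.02*q^3 - 0.315800000000003*q^2 - 6.0588*q + 18.3684)/(12.6736*q^4 - 10.68*q^3 - 25.7316*q^2 + 11.79*q + 15.4449)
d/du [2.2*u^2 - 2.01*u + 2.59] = 4.4*u - 2.01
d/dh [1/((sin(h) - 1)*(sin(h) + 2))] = -(sin(2*h) + cos(h))/((sin(h) - 1)^2*(sin(h) + 2)^2)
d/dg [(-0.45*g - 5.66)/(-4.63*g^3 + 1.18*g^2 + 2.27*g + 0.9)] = (-4.167*g^3 - 78.0864*g^2 + 13.3576*g + 12.4432)/(21.4369*g^6 - 10.9268*g^5 - 19.6278*g^4 - 2.9768*g^3 + 7.2769*g^2 + 4.086*g + 0.81)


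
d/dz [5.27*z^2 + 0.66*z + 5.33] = 10.54*z + 0.66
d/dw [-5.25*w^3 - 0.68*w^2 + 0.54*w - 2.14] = -15.75*w^2 - 1.36*w + 0.54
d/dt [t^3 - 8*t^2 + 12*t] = 3*t^2 - 16*t + 12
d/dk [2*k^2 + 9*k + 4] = 4*k + 9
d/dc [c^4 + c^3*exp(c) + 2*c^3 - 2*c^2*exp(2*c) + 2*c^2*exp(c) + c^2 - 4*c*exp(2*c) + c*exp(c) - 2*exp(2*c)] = c^3*exp(c) + 4*c^3 - 4*c^2*exp(2*c) + 5*c^2*exp(c) + 6*c^2 - 12*c*exp(2*c) + 5*c*exp(c) + 2*c - 8*exp(2*c) + exp(c)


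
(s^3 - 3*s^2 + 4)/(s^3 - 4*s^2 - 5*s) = (s^2 - 4*s + 4)/(s*(s - 5))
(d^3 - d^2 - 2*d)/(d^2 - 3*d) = (d^2 - d - 2)/(d - 3)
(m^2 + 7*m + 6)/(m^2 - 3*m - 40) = (m^2 + 7*m + 6)/(m^2 - 3*m - 40)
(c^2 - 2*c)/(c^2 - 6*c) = (c - 2)/(c - 6)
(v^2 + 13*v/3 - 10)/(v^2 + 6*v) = (v - 5/3)/v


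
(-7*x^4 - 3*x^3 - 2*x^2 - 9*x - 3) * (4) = -28*x^4 - 12*x^3 - 8*x^2 - 36*x - 12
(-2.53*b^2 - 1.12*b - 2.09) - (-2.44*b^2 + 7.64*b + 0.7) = -0.0899999999999999*b^2 - 8.76*b - 2.79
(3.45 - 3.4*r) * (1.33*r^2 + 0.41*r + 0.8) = -4.522*r^3 + 3.1945*r^2 - 1.3055*r + 2.76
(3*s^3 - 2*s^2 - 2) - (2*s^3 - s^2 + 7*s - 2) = s^3 - s^2 - 7*s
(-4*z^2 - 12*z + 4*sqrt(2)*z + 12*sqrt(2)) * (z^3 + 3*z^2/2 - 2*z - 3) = -4*z^5 - 18*z^4 + 4*sqrt(2)*z^4 - 10*z^3 + 18*sqrt(2)*z^3 + 10*sqrt(2)*z^2 + 36*z^2 - 36*sqrt(2)*z + 36*z - 36*sqrt(2)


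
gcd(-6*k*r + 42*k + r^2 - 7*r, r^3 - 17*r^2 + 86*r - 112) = r - 7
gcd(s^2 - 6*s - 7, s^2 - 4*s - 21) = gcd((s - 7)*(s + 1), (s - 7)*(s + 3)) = s - 7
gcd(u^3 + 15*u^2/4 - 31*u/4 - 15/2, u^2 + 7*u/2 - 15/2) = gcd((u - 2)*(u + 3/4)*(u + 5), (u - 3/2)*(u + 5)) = u + 5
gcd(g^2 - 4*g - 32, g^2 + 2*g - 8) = g + 4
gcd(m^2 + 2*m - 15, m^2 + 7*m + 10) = m + 5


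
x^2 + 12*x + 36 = (x + 6)^2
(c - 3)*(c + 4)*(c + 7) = c^3 + 8*c^2 - 5*c - 84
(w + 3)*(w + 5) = w^2 + 8*w + 15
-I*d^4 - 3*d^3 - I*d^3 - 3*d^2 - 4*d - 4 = (d - 2*I)^2*(d + I)*(-I*d - I)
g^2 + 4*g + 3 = (g + 1)*(g + 3)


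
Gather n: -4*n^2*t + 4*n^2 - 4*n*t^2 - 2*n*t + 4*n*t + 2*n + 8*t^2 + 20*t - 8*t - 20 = n^2*(4 - 4*t) + n*(-4*t^2 + 2*t + 2) + 8*t^2 + 12*t - 20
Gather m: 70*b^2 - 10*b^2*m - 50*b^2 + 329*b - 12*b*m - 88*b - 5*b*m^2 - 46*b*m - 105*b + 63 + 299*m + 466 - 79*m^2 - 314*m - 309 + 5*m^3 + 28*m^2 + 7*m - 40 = 20*b^2 + 136*b + 5*m^3 + m^2*(-5*b - 51) + m*(-10*b^2 - 58*b - 8) + 180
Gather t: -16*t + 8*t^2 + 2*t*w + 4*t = 8*t^2 + t*(2*w - 12)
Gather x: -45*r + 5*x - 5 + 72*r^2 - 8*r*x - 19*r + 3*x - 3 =72*r^2 - 64*r + x*(8 - 8*r) - 8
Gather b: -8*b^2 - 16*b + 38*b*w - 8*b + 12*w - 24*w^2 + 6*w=-8*b^2 + b*(38*w - 24) - 24*w^2 + 18*w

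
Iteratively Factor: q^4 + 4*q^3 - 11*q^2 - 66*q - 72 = (q + 3)*(q^3 + q^2 - 14*q - 24) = (q + 2)*(q + 3)*(q^2 - q - 12) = (q - 4)*(q + 2)*(q + 3)*(q + 3)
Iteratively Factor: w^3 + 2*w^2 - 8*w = (w)*(w^2 + 2*w - 8) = w*(w - 2)*(w + 4)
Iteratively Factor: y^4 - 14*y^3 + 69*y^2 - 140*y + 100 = (y - 2)*(y^3 - 12*y^2 + 45*y - 50) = (y - 2)^2*(y^2 - 10*y + 25) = (y - 5)*(y - 2)^2*(y - 5)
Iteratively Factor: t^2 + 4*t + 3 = (t + 1)*(t + 3)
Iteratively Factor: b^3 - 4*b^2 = (b)*(b^2 - 4*b) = b*(b - 4)*(b)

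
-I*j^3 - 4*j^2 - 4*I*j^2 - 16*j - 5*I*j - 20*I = (j + 4)*(j - 5*I)*(-I*j + 1)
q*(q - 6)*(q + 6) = q^3 - 36*q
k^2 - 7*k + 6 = (k - 6)*(k - 1)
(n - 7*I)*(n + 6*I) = n^2 - I*n + 42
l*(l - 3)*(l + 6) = l^3 + 3*l^2 - 18*l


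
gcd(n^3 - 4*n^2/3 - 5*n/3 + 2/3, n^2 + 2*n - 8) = n - 2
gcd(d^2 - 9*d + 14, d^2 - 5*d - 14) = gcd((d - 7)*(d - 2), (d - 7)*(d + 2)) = d - 7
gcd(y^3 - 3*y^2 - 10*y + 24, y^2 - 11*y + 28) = y - 4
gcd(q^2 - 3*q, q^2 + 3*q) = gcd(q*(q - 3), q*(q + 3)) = q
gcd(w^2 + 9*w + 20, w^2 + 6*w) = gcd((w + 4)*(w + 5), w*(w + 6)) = 1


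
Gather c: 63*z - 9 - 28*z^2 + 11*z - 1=-28*z^2 + 74*z - 10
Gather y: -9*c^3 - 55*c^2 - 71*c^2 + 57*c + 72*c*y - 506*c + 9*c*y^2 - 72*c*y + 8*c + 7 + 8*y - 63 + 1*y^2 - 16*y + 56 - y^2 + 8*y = -9*c^3 - 126*c^2 + 9*c*y^2 - 441*c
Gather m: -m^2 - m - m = -m^2 - 2*m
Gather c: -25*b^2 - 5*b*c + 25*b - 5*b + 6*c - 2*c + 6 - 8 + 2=-25*b^2 + 20*b + c*(4 - 5*b)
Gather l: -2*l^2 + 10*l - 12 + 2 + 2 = -2*l^2 + 10*l - 8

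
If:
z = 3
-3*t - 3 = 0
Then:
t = -1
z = 3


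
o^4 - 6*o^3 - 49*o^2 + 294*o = o*(o - 7)*(o - 6)*(o + 7)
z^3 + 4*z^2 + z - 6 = (z - 1)*(z + 2)*(z + 3)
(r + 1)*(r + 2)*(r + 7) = r^3 + 10*r^2 + 23*r + 14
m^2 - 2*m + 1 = (m - 1)^2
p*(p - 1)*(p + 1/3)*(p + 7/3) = p^4 + 5*p^3/3 - 17*p^2/9 - 7*p/9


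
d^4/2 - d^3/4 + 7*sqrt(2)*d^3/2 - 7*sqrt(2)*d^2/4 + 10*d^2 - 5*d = d*(d/2 + sqrt(2))*(d - 1/2)*(d + 5*sqrt(2))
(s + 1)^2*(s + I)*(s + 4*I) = s^4 + 2*s^3 + 5*I*s^3 - 3*s^2 + 10*I*s^2 - 8*s + 5*I*s - 4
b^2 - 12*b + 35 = (b - 7)*(b - 5)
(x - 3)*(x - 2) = x^2 - 5*x + 6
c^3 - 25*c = c*(c - 5)*(c + 5)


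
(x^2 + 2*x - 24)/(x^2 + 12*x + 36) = (x - 4)/(x + 6)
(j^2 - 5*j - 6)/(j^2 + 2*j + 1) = (j - 6)/(j + 1)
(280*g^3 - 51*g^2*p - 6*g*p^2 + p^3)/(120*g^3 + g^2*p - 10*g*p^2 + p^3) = (7*g + p)/(3*g + p)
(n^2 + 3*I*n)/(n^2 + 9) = n/(n - 3*I)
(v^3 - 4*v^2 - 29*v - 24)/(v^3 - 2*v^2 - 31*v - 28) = (v^2 - 5*v - 24)/(v^2 - 3*v - 28)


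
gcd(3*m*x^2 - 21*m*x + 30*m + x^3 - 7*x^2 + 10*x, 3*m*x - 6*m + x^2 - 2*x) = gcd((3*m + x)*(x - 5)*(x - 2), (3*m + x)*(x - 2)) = 3*m*x - 6*m + x^2 - 2*x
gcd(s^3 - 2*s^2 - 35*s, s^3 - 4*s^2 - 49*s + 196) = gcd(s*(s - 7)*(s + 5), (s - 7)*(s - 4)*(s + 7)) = s - 7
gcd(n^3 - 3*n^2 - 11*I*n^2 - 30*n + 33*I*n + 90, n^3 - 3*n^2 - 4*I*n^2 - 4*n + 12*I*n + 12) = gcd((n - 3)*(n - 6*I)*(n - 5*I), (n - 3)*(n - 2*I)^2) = n - 3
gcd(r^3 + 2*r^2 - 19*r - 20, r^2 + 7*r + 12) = 1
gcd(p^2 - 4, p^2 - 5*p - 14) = p + 2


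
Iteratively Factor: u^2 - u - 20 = (u + 4)*(u - 5)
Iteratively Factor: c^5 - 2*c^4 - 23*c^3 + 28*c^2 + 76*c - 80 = (c + 2)*(c^4 - 4*c^3 - 15*c^2 + 58*c - 40) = (c - 1)*(c + 2)*(c^3 - 3*c^2 - 18*c + 40) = (c - 2)*(c - 1)*(c + 2)*(c^2 - c - 20) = (c - 5)*(c - 2)*(c - 1)*(c + 2)*(c + 4)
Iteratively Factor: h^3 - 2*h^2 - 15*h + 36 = (h - 3)*(h^2 + h - 12) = (h - 3)^2*(h + 4)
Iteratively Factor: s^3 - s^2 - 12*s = (s + 3)*(s^2 - 4*s) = s*(s + 3)*(s - 4)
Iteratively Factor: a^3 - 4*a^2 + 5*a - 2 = (a - 1)*(a^2 - 3*a + 2) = (a - 2)*(a - 1)*(a - 1)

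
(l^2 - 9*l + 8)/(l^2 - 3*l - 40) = (l - 1)/(l + 5)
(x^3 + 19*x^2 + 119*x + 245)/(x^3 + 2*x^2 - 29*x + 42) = (x^2 + 12*x + 35)/(x^2 - 5*x + 6)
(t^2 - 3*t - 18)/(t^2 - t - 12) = (t - 6)/(t - 4)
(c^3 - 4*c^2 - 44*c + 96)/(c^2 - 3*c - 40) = (c^2 + 4*c - 12)/(c + 5)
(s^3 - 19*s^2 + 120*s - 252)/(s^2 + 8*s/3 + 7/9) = 9*(s^3 - 19*s^2 + 120*s - 252)/(9*s^2 + 24*s + 7)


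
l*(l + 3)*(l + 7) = l^3 + 10*l^2 + 21*l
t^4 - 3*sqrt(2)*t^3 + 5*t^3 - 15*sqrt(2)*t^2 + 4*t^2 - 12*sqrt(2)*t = t*(t + 1)*(t + 4)*(t - 3*sqrt(2))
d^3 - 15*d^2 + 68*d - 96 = (d - 8)*(d - 4)*(d - 3)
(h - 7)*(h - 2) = h^2 - 9*h + 14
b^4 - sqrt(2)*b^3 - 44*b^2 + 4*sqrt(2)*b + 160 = (b - 2)*(b + 2)*(b - 5*sqrt(2))*(b + 4*sqrt(2))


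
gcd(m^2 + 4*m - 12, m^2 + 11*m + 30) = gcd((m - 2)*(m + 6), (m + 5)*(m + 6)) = m + 6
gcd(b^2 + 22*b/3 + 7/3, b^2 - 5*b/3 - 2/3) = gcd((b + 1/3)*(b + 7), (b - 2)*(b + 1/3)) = b + 1/3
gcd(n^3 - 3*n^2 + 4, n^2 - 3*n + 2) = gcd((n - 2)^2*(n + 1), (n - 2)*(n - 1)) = n - 2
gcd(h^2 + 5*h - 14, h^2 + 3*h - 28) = h + 7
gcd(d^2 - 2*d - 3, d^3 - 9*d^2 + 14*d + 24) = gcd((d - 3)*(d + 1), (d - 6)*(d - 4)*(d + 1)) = d + 1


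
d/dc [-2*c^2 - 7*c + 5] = -4*c - 7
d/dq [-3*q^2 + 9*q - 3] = 9 - 6*q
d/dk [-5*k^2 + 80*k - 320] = 80 - 10*k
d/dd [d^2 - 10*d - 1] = 2*d - 10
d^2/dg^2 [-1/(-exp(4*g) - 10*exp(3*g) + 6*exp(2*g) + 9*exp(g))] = ((-16*exp(3*g) - 90*exp(2*g) + 24*exp(g) + 9)*(exp(3*g) + 10*exp(2*g) - 6*exp(g) - 9) + 2*(4*exp(3*g) + 30*exp(2*g) - 12*exp(g) - 9)^2)*exp(-g)/(exp(3*g) + 10*exp(2*g) - 6*exp(g) - 9)^3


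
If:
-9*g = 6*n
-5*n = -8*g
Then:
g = 0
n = 0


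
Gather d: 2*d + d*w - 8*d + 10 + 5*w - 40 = d*(w - 6) + 5*w - 30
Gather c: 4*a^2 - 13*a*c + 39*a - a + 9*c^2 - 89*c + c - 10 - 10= 4*a^2 + 38*a + 9*c^2 + c*(-13*a - 88) - 20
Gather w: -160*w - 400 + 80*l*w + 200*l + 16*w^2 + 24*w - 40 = 200*l + 16*w^2 + w*(80*l - 136) - 440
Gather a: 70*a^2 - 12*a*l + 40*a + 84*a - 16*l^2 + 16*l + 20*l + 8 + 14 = 70*a^2 + a*(124 - 12*l) - 16*l^2 + 36*l + 22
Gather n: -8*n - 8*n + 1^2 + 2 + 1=4 - 16*n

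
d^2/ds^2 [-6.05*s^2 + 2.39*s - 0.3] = -12.1000000000000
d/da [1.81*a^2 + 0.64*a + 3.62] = 3.62*a + 0.64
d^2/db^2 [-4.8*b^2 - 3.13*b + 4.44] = -9.60000000000000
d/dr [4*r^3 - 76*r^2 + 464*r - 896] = 12*r^2 - 152*r + 464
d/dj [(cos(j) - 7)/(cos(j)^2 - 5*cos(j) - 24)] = (cos(j)^2 - 14*cos(j) + 59)*sin(j)/(sin(j)^2 + 5*cos(j) + 23)^2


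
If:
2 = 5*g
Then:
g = 2/5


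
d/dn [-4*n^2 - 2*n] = -8*n - 2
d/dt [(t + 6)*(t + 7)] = 2*t + 13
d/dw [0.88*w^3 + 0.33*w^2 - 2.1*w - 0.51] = 2.64*w^2 + 0.66*w - 2.1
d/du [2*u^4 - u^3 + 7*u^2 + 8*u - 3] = 8*u^3 - 3*u^2 + 14*u + 8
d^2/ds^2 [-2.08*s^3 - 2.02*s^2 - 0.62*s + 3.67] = -12.48*s - 4.04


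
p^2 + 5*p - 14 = (p - 2)*(p + 7)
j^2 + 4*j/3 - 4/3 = (j - 2/3)*(j + 2)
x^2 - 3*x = x*(x - 3)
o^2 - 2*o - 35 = (o - 7)*(o + 5)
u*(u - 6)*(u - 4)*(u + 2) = u^4 - 8*u^3 + 4*u^2 + 48*u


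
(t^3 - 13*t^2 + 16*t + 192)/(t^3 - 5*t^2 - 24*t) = (t - 8)/t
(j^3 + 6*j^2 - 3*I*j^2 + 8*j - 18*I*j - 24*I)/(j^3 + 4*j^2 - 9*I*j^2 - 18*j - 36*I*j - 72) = (j + 2)/(j - 6*I)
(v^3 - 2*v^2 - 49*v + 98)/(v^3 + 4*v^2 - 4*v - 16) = (v^2 - 49)/(v^2 + 6*v + 8)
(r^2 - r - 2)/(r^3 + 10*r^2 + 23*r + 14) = (r - 2)/(r^2 + 9*r + 14)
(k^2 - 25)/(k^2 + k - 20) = (k - 5)/(k - 4)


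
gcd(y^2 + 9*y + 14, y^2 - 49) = y + 7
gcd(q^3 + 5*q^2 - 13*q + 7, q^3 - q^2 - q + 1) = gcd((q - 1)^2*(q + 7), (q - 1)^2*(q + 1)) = q^2 - 2*q + 1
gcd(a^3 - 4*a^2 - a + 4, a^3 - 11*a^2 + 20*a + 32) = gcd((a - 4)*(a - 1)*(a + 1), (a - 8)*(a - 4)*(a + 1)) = a^2 - 3*a - 4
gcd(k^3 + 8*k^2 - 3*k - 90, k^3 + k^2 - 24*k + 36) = k^2 + 3*k - 18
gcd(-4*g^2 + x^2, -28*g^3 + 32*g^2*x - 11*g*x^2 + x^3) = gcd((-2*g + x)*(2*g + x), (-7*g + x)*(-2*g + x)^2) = -2*g + x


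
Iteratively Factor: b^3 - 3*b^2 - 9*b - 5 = (b + 1)*(b^2 - 4*b - 5) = (b + 1)^2*(b - 5)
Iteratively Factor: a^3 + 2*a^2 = (a)*(a^2 + 2*a) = a^2*(a + 2)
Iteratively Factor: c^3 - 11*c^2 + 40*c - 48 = (c - 3)*(c^2 - 8*c + 16) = (c - 4)*(c - 3)*(c - 4)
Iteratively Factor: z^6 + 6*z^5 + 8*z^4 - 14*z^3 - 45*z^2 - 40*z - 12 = (z + 2)*(z^5 + 4*z^4 - 14*z^2 - 17*z - 6) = (z + 1)*(z + 2)*(z^4 + 3*z^3 - 3*z^2 - 11*z - 6) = (z - 2)*(z + 1)*(z + 2)*(z^3 + 5*z^2 + 7*z + 3) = (z - 2)*(z + 1)^2*(z + 2)*(z^2 + 4*z + 3) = (z - 2)*(z + 1)^2*(z + 2)*(z + 3)*(z + 1)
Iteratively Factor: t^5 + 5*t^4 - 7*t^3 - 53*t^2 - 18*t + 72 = (t + 2)*(t^4 + 3*t^3 - 13*t^2 - 27*t + 36) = (t + 2)*(t + 3)*(t^3 - 13*t + 12) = (t - 1)*(t + 2)*(t + 3)*(t^2 + t - 12) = (t - 1)*(t + 2)*(t + 3)*(t + 4)*(t - 3)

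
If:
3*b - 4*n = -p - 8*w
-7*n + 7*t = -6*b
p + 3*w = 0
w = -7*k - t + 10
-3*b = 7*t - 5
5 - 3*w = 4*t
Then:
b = -5/29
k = 1745/1421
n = 130/203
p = -375/203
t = 160/203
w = 125/203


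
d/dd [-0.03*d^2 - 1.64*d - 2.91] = -0.06*d - 1.64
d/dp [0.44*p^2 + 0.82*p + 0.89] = 0.88*p + 0.82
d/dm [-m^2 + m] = 1 - 2*m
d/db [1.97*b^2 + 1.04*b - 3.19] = 3.94*b + 1.04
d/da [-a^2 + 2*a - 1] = 2 - 2*a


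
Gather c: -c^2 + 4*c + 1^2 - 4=-c^2 + 4*c - 3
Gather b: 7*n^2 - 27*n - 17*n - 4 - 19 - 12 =7*n^2 - 44*n - 35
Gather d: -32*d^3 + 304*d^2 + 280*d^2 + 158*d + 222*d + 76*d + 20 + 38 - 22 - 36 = -32*d^3 + 584*d^2 + 456*d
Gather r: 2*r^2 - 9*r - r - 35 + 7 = 2*r^2 - 10*r - 28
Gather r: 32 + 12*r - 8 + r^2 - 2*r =r^2 + 10*r + 24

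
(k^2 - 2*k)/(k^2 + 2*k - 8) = k/(k + 4)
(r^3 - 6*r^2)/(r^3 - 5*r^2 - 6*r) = r/(r + 1)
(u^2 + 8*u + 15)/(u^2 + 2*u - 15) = (u + 3)/(u - 3)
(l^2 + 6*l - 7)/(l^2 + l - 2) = (l + 7)/(l + 2)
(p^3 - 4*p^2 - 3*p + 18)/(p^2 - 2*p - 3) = (p^2 - p - 6)/(p + 1)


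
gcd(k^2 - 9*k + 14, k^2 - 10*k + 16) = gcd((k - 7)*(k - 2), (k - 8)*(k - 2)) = k - 2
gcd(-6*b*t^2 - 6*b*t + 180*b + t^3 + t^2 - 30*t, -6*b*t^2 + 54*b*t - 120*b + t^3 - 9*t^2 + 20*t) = -6*b*t + 30*b + t^2 - 5*t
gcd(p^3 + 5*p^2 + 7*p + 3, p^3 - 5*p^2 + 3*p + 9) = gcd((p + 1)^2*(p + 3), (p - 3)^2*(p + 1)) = p + 1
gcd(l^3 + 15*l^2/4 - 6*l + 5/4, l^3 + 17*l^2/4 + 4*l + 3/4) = 1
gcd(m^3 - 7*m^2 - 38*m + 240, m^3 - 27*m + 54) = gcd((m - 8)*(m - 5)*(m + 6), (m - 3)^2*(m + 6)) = m + 6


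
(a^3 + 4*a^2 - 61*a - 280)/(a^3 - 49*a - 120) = (a + 7)/(a + 3)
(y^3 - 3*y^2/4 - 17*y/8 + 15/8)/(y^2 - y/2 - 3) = (4*y^2 - 9*y + 5)/(4*(y - 2))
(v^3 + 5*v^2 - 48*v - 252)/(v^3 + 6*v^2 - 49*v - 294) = (v + 6)/(v + 7)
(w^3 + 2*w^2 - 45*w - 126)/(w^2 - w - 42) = w + 3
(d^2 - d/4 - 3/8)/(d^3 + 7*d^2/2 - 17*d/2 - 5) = (d - 3/4)/(d^2 + 3*d - 10)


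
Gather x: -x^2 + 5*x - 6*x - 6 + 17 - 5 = -x^2 - x + 6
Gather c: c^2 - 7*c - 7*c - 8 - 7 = c^2 - 14*c - 15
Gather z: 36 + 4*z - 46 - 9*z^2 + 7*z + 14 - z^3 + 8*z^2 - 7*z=-z^3 - z^2 + 4*z + 4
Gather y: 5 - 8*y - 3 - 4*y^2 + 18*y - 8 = -4*y^2 + 10*y - 6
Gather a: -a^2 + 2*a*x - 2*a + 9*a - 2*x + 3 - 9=-a^2 + a*(2*x + 7) - 2*x - 6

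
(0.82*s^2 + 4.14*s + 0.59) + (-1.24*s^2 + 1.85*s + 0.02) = -0.42*s^2 + 5.99*s + 0.61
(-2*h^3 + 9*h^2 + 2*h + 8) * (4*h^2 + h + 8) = -8*h^5 + 34*h^4 + h^3 + 106*h^2 + 24*h + 64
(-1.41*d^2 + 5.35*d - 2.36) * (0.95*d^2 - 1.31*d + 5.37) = -1.3395*d^4 + 6.9296*d^3 - 16.8222*d^2 + 31.8211*d - 12.6732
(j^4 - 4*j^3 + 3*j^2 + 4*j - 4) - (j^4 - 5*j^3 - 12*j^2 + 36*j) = j^3 + 15*j^2 - 32*j - 4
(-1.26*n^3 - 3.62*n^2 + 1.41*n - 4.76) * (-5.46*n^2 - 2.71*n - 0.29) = 6.8796*n^5 + 23.1798*n^4 + 2.477*n^3 + 23.2183*n^2 + 12.4907*n + 1.3804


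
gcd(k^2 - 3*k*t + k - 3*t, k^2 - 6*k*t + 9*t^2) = -k + 3*t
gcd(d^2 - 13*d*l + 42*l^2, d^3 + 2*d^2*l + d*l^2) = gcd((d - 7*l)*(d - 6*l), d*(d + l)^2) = 1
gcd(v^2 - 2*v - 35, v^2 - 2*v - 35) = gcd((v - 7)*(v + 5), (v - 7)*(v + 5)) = v^2 - 2*v - 35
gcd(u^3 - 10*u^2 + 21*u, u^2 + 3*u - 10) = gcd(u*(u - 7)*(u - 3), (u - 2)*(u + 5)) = 1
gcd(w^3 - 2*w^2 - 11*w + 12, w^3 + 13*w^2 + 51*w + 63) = w + 3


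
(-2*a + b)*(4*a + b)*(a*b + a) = -8*a^3*b - 8*a^3 + 2*a^2*b^2 + 2*a^2*b + a*b^3 + a*b^2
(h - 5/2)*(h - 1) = h^2 - 7*h/2 + 5/2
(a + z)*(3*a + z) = 3*a^2 + 4*a*z + z^2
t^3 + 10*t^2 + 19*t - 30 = (t - 1)*(t + 5)*(t + 6)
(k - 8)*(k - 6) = k^2 - 14*k + 48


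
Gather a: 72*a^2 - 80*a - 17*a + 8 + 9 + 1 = 72*a^2 - 97*a + 18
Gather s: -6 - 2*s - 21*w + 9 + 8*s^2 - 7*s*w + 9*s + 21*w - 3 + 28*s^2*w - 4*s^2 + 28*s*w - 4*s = s^2*(28*w + 4) + s*(21*w + 3)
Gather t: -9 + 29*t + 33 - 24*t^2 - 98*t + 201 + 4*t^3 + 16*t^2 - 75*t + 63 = 4*t^3 - 8*t^2 - 144*t + 288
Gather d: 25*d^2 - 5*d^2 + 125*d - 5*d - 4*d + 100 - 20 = 20*d^2 + 116*d + 80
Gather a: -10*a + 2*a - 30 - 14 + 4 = -8*a - 40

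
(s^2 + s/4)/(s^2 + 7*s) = (s + 1/4)/(s + 7)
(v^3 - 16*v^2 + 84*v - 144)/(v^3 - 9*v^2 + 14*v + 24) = (v - 6)/(v + 1)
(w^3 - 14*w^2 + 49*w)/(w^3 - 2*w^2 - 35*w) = (w - 7)/(w + 5)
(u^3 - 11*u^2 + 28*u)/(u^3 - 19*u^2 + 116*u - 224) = u/(u - 8)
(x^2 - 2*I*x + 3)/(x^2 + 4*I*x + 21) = (x + I)/(x + 7*I)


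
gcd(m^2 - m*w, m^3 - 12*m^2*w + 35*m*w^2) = m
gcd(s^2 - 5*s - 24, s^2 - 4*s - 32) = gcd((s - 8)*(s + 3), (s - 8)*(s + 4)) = s - 8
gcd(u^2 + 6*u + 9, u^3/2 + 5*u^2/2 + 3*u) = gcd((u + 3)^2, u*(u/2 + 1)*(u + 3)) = u + 3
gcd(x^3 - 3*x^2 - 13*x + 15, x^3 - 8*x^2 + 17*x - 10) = x^2 - 6*x + 5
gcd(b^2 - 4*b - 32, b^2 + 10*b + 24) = b + 4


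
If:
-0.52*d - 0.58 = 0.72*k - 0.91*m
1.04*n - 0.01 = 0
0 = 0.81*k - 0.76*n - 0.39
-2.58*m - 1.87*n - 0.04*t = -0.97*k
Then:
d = -0.0271317829457364*t - 1.48401475134791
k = 0.49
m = 0.17744474995767 - 0.0155038759689922*t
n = 0.01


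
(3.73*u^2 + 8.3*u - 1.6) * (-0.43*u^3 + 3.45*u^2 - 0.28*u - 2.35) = -1.6039*u^5 + 9.2995*u^4 + 28.2786*u^3 - 16.6095*u^2 - 19.057*u + 3.76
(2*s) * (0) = 0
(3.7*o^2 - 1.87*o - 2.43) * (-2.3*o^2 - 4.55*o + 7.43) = -8.51*o^4 - 12.534*o^3 + 41.5885*o^2 - 2.8376*o - 18.0549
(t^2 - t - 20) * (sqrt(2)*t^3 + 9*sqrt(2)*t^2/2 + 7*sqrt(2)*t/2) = sqrt(2)*t^5 + 7*sqrt(2)*t^4/2 - 21*sqrt(2)*t^3 - 187*sqrt(2)*t^2/2 - 70*sqrt(2)*t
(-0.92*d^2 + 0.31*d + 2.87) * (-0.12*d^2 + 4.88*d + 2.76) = 0.1104*d^4 - 4.5268*d^3 - 1.3708*d^2 + 14.8612*d + 7.9212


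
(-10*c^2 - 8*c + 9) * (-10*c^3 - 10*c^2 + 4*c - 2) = 100*c^5 + 180*c^4 - 50*c^3 - 102*c^2 + 52*c - 18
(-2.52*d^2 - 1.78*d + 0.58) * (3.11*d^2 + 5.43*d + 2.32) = -7.8372*d^4 - 19.2194*d^3 - 13.708*d^2 - 0.9802*d + 1.3456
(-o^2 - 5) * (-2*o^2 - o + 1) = 2*o^4 + o^3 + 9*o^2 + 5*o - 5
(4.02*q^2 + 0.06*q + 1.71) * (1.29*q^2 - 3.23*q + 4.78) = 5.1858*q^4 - 12.9072*q^3 + 21.2277*q^2 - 5.2365*q + 8.1738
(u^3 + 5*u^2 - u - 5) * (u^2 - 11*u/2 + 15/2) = u^5 - u^4/2 - 21*u^3 + 38*u^2 + 20*u - 75/2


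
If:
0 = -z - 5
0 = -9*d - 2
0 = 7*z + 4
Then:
No Solution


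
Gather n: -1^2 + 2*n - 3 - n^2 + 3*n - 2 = -n^2 + 5*n - 6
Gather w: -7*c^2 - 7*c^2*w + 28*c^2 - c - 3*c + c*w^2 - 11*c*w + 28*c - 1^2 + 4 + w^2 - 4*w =21*c^2 + 24*c + w^2*(c + 1) + w*(-7*c^2 - 11*c - 4) + 3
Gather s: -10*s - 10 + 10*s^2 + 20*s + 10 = 10*s^2 + 10*s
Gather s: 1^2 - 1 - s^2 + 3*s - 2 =-s^2 + 3*s - 2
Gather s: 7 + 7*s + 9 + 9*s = 16*s + 16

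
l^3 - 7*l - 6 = (l - 3)*(l + 1)*(l + 2)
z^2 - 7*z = z*(z - 7)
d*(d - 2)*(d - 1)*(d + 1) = d^4 - 2*d^3 - d^2 + 2*d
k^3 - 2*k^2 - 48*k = k*(k - 8)*(k + 6)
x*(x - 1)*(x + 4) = x^3 + 3*x^2 - 4*x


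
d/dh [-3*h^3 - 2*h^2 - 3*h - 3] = -9*h^2 - 4*h - 3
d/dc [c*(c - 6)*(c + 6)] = 3*c^2 - 36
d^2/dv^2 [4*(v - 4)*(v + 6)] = 8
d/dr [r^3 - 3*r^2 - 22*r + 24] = 3*r^2 - 6*r - 22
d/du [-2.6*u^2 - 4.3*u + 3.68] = -5.2*u - 4.3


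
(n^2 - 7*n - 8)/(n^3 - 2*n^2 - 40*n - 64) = (n + 1)/(n^2 + 6*n + 8)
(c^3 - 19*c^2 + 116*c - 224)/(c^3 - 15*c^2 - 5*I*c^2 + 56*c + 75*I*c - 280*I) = (c - 4)/(c - 5*I)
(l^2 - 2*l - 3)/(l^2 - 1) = (l - 3)/(l - 1)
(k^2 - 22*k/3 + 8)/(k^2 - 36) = (k - 4/3)/(k + 6)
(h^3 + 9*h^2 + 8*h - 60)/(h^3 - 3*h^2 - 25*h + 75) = (h^2 + 4*h - 12)/(h^2 - 8*h + 15)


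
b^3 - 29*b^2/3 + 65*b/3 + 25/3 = (b - 5)^2*(b + 1/3)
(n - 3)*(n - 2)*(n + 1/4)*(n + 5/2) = n^4 - 9*n^3/4 - 57*n^2/8 + 107*n/8 + 15/4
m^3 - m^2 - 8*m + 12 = (m - 2)^2*(m + 3)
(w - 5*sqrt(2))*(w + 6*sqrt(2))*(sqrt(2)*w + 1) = sqrt(2)*w^3 + 3*w^2 - 59*sqrt(2)*w - 60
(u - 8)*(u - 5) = u^2 - 13*u + 40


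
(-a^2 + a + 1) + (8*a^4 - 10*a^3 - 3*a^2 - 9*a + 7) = 8*a^4 - 10*a^3 - 4*a^2 - 8*a + 8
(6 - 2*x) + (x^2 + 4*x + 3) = x^2 + 2*x + 9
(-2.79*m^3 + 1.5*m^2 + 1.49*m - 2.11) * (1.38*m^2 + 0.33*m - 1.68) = -3.8502*m^5 + 1.1493*m^4 + 7.2384*m^3 - 4.9401*m^2 - 3.1995*m + 3.5448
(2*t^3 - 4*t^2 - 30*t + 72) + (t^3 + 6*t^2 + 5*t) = 3*t^3 + 2*t^2 - 25*t + 72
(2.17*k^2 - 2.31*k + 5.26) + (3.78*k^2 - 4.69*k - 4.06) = 5.95*k^2 - 7.0*k + 1.2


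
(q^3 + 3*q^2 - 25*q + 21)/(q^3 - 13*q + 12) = (q + 7)/(q + 4)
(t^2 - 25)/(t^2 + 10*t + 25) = (t - 5)/(t + 5)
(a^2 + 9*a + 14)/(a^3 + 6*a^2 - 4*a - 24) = (a + 7)/(a^2 + 4*a - 12)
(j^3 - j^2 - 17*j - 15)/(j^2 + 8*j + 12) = (j^3 - j^2 - 17*j - 15)/(j^2 + 8*j + 12)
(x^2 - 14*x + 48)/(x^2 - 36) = (x - 8)/(x + 6)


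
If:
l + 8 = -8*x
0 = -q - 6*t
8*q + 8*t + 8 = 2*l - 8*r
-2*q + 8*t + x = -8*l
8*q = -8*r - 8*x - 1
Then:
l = 308/83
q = 2811/332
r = -4733/664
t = -937/664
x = -243/166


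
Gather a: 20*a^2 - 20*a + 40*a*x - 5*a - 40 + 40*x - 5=20*a^2 + a*(40*x - 25) + 40*x - 45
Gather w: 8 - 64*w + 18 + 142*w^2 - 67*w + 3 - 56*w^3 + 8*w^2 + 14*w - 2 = -56*w^3 + 150*w^2 - 117*w + 27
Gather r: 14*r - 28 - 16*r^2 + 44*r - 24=-16*r^2 + 58*r - 52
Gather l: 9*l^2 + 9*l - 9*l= 9*l^2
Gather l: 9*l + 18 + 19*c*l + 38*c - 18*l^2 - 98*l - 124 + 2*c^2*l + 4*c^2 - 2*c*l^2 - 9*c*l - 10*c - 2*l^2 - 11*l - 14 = 4*c^2 + 28*c + l^2*(-2*c - 20) + l*(2*c^2 + 10*c - 100) - 120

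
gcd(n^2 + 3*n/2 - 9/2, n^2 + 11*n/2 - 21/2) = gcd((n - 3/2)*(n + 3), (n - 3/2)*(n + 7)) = n - 3/2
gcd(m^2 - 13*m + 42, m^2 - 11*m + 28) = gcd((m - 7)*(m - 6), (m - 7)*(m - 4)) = m - 7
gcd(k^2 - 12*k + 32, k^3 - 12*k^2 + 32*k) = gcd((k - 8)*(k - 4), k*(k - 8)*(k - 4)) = k^2 - 12*k + 32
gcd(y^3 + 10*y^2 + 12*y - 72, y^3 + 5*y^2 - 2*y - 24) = y - 2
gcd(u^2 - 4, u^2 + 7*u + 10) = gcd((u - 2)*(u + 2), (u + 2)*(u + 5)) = u + 2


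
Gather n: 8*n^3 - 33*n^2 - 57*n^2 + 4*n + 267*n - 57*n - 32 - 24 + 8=8*n^3 - 90*n^2 + 214*n - 48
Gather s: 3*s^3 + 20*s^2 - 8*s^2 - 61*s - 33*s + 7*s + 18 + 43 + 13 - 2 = 3*s^3 + 12*s^2 - 87*s + 72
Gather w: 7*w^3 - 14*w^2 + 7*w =7*w^3 - 14*w^2 + 7*w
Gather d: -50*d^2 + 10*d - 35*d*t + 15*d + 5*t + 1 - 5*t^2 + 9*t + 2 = -50*d^2 + d*(25 - 35*t) - 5*t^2 + 14*t + 3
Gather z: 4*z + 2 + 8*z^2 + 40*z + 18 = 8*z^2 + 44*z + 20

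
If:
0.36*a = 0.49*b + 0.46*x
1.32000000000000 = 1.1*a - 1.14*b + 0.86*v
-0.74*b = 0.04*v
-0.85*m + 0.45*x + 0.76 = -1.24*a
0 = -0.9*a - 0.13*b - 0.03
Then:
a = -0.02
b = -0.08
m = 0.90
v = 1.46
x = 0.07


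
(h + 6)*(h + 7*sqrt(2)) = h^2 + 6*h + 7*sqrt(2)*h + 42*sqrt(2)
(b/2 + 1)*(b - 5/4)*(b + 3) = b^3/2 + 15*b^2/8 - b/8 - 15/4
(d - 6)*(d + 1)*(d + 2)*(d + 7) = d^4 + 4*d^3 - 37*d^2 - 124*d - 84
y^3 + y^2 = y^2*(y + 1)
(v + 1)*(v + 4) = v^2 + 5*v + 4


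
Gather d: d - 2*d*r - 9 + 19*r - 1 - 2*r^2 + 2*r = d*(1 - 2*r) - 2*r^2 + 21*r - 10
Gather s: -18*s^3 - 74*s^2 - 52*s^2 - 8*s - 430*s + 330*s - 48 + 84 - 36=-18*s^3 - 126*s^2 - 108*s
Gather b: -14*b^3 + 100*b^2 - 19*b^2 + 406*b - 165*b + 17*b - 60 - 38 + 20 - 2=-14*b^3 + 81*b^2 + 258*b - 80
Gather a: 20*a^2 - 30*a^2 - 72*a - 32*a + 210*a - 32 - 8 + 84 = -10*a^2 + 106*a + 44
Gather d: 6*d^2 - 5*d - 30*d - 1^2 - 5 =6*d^2 - 35*d - 6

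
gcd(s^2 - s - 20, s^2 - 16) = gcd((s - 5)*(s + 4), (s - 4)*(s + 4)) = s + 4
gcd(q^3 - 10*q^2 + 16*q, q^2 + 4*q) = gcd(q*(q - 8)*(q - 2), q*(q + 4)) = q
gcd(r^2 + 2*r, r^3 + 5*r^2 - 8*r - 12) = 1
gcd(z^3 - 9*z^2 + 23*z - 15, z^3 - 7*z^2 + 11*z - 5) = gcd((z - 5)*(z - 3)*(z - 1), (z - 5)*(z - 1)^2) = z^2 - 6*z + 5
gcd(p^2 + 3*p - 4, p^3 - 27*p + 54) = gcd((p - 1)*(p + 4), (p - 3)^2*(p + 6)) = 1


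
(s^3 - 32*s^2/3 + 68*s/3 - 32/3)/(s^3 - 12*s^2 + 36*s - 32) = (s - 2/3)/(s - 2)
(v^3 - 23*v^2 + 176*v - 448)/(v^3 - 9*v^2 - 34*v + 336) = (v - 8)/(v + 6)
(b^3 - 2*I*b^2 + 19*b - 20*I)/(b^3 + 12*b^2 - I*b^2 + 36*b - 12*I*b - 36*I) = (b^2 - I*b + 20)/(b^2 + 12*b + 36)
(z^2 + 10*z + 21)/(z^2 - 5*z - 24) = (z + 7)/(z - 8)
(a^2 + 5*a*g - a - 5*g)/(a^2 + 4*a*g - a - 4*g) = (a + 5*g)/(a + 4*g)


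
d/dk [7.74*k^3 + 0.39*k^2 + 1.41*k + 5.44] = 23.22*k^2 + 0.78*k + 1.41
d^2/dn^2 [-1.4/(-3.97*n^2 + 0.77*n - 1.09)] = (-44.13052*n^2 + 8.55932*n + 1.4*(7.94*n - 0.77)*(15.88*n - 1.54) - 12.11644)/(3.97*n^2 - 0.77*n + 1.09)^3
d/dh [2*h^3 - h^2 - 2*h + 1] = 6*h^2 - 2*h - 2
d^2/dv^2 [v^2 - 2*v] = 2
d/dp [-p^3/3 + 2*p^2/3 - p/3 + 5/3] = -p^2 + 4*p/3 - 1/3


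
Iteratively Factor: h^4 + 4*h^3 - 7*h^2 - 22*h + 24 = (h + 4)*(h^3 - 7*h + 6) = (h + 3)*(h + 4)*(h^2 - 3*h + 2) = (h - 1)*(h + 3)*(h + 4)*(h - 2)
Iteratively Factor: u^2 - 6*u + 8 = (u - 2)*(u - 4)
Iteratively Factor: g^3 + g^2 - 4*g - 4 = (g + 2)*(g^2 - g - 2) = (g + 1)*(g + 2)*(g - 2)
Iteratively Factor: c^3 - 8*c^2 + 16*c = (c - 4)*(c^2 - 4*c) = c*(c - 4)*(c - 4)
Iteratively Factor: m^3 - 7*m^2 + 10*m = (m - 2)*(m^2 - 5*m) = m*(m - 2)*(m - 5)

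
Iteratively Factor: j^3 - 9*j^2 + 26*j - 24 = (j - 3)*(j^2 - 6*j + 8) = (j - 4)*(j - 3)*(j - 2)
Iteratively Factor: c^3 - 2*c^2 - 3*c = (c - 3)*(c^2 + c) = c*(c - 3)*(c + 1)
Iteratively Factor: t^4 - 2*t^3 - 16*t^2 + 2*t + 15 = (t - 1)*(t^3 - t^2 - 17*t - 15) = (t - 1)*(t + 1)*(t^2 - 2*t - 15) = (t - 5)*(t - 1)*(t + 1)*(t + 3)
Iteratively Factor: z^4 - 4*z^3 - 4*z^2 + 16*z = (z + 2)*(z^3 - 6*z^2 + 8*z) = (z - 4)*(z + 2)*(z^2 - 2*z) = (z - 4)*(z - 2)*(z + 2)*(z)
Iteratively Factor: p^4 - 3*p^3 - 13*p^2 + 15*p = (p)*(p^3 - 3*p^2 - 13*p + 15) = p*(p + 3)*(p^2 - 6*p + 5) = p*(p - 1)*(p + 3)*(p - 5)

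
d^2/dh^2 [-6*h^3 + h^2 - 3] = 2 - 36*h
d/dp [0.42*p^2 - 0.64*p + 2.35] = 0.84*p - 0.64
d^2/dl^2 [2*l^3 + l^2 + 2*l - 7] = 12*l + 2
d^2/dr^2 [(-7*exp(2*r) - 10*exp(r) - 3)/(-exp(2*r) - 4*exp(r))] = 6*(-3*exp(3*r) + 14*exp(2*r) + 6*exp(r) + 8)*exp(-r)/(exp(3*r) + 12*exp(2*r) + 48*exp(r) + 64)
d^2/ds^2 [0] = 0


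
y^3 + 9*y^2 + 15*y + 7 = (y + 1)^2*(y + 7)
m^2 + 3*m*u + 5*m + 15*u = (m + 5)*(m + 3*u)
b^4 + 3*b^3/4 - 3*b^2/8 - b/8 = b*(b - 1/2)*(b + 1/4)*(b + 1)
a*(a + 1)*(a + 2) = a^3 + 3*a^2 + 2*a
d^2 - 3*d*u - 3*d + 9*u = (d - 3)*(d - 3*u)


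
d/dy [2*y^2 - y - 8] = 4*y - 1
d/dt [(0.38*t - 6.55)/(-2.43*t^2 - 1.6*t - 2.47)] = (0.9234*t^2 - 31.833*t - 11.4186)/(5.9049*t^4 + 7.776*t^3 + 14.5642*t^2 + 7.904*t + 6.1009)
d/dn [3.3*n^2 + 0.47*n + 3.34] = 6.6*n + 0.47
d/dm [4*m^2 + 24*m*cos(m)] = -24*m*sin(m) + 8*m + 24*cos(m)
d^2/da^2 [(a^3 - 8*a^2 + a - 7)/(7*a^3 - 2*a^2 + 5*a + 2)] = 2*(-378*a^6 + 42*a^5 - 1344*a^4 + 1486*a^3 - 969*a^2 + 528*a - 245)/(343*a^9 - 294*a^8 + 819*a^7 - 134*a^6 + 417*a^5 + 294*a^4 + 89*a^3 + 126*a^2 + 60*a + 8)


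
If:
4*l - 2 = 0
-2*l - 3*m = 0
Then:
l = 1/2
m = -1/3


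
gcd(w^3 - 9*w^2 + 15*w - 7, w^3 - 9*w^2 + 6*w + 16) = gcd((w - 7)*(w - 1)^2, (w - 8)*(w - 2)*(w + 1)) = 1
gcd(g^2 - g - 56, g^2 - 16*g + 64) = g - 8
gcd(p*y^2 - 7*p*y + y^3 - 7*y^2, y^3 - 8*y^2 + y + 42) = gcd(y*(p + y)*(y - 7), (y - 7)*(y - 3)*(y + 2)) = y - 7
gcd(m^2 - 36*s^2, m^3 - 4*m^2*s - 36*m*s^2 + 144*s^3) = -m^2 + 36*s^2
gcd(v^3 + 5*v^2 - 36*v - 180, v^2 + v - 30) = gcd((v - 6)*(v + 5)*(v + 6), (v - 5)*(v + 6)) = v + 6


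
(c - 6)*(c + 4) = c^2 - 2*c - 24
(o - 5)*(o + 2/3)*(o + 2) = o^3 - 7*o^2/3 - 12*o - 20/3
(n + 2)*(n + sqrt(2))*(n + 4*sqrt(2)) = n^3 + 2*n^2 + 5*sqrt(2)*n^2 + 8*n + 10*sqrt(2)*n + 16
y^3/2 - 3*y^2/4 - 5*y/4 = y*(y/2 + 1/2)*(y - 5/2)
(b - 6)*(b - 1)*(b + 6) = b^3 - b^2 - 36*b + 36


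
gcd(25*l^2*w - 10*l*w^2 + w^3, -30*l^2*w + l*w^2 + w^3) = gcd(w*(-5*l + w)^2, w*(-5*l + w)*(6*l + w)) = -5*l*w + w^2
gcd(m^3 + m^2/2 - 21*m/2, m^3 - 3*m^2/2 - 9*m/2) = m^2 - 3*m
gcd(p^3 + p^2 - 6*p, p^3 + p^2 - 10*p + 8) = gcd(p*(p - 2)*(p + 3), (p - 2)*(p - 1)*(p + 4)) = p - 2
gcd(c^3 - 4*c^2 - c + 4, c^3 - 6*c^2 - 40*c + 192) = c - 4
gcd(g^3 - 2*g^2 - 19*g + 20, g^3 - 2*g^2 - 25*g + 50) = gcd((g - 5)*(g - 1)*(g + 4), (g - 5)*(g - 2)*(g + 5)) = g - 5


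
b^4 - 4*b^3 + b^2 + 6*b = b*(b - 3)*(b - 2)*(b + 1)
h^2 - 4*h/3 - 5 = (h - 3)*(h + 5/3)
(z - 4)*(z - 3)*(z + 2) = z^3 - 5*z^2 - 2*z + 24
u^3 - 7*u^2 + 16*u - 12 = (u - 3)*(u - 2)^2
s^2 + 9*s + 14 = (s + 2)*(s + 7)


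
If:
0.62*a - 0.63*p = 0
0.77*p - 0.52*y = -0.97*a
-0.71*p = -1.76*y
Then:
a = 0.00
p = 0.00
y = 0.00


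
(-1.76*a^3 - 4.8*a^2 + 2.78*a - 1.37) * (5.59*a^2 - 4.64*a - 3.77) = -9.8384*a^5 - 18.6656*a^4 + 44.4474*a^3 - 2.4615*a^2 - 4.1238*a + 5.1649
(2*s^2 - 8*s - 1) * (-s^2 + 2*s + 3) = -2*s^4 + 12*s^3 - 9*s^2 - 26*s - 3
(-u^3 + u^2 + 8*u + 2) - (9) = -u^3 + u^2 + 8*u - 7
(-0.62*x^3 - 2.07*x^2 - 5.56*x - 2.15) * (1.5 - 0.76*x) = 0.4712*x^4 + 0.6432*x^3 + 1.1206*x^2 - 6.706*x - 3.225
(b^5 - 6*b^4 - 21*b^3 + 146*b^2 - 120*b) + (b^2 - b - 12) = b^5 - 6*b^4 - 21*b^3 + 147*b^2 - 121*b - 12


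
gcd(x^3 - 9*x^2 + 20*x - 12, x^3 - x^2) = x - 1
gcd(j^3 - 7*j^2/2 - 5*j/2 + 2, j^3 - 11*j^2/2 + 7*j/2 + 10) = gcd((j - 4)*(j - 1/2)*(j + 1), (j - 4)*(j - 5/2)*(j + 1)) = j^2 - 3*j - 4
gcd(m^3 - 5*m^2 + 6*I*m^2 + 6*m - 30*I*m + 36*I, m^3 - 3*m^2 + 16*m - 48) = m - 3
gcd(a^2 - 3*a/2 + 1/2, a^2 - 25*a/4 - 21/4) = 1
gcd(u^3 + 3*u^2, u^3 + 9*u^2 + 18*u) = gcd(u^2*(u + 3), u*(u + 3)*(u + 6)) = u^2 + 3*u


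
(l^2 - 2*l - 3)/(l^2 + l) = (l - 3)/l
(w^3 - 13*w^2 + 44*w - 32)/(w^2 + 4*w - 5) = (w^2 - 12*w + 32)/(w + 5)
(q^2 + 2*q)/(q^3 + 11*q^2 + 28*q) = (q + 2)/(q^2 + 11*q + 28)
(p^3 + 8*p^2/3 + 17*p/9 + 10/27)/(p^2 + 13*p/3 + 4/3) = (9*p^2 + 21*p + 10)/(9*(p + 4))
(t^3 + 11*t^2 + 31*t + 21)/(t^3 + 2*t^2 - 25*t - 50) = (t^3 + 11*t^2 + 31*t + 21)/(t^3 + 2*t^2 - 25*t - 50)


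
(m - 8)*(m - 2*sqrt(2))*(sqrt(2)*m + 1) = sqrt(2)*m^3 - 8*sqrt(2)*m^2 - 3*m^2 - 2*sqrt(2)*m + 24*m + 16*sqrt(2)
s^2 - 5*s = s*(s - 5)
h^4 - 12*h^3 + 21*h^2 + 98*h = h*(h - 7)^2*(h + 2)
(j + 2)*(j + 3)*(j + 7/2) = j^3 + 17*j^2/2 + 47*j/2 + 21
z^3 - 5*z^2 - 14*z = z*(z - 7)*(z + 2)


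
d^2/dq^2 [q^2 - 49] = 2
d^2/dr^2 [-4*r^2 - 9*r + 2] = -8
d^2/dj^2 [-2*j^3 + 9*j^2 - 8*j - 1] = 18 - 12*j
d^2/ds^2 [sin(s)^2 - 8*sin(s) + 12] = 8*sin(s) + 2*cos(2*s)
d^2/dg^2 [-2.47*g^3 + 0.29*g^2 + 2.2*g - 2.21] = 0.58 - 14.82*g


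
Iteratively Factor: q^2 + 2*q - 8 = (q - 2)*(q + 4)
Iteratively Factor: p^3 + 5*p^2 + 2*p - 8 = (p - 1)*(p^2 + 6*p + 8) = (p - 1)*(p + 2)*(p + 4)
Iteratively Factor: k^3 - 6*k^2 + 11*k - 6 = (k - 1)*(k^2 - 5*k + 6) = (k - 3)*(k - 1)*(k - 2)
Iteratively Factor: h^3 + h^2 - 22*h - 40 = (h + 2)*(h^2 - h - 20) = (h - 5)*(h + 2)*(h + 4)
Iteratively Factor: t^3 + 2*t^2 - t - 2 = (t + 1)*(t^2 + t - 2) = (t + 1)*(t + 2)*(t - 1)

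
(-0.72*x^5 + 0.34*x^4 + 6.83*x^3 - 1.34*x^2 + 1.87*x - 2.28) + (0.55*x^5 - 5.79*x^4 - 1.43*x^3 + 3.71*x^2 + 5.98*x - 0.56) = -0.17*x^5 - 5.45*x^4 + 5.4*x^3 + 2.37*x^2 + 7.85*x - 2.84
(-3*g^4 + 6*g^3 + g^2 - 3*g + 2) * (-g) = 3*g^5 - 6*g^4 - g^3 + 3*g^2 - 2*g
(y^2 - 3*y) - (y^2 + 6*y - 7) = 7 - 9*y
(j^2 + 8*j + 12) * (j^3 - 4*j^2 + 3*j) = j^5 + 4*j^4 - 17*j^3 - 24*j^2 + 36*j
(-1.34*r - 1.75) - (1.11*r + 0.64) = -2.45*r - 2.39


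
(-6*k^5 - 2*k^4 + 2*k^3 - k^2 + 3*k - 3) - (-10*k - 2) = -6*k^5 - 2*k^4 + 2*k^3 - k^2 + 13*k - 1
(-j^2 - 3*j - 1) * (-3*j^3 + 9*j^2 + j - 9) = 3*j^5 - 25*j^3 - 3*j^2 + 26*j + 9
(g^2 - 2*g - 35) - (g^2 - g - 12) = -g - 23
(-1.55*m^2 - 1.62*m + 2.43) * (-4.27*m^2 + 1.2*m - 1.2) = 6.6185*m^4 + 5.0574*m^3 - 10.4601*m^2 + 4.86*m - 2.916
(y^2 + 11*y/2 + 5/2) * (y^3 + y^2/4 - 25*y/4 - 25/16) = y^5 + 23*y^4/4 - 19*y^3/8 - 565*y^2/16 - 775*y/32 - 125/32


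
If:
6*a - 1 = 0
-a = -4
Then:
No Solution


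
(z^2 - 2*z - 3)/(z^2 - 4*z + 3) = (z + 1)/(z - 1)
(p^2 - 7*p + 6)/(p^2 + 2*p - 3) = (p - 6)/(p + 3)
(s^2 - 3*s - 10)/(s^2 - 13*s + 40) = (s + 2)/(s - 8)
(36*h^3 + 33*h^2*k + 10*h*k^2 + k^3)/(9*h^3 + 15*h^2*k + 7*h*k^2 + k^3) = (4*h + k)/(h + k)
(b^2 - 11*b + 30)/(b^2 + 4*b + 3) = (b^2 - 11*b + 30)/(b^2 + 4*b + 3)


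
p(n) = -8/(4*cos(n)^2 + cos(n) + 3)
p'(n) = -8*(8*sin(n)*cos(n) + sin(n))/(4*cos(n)^2 + cos(n) + 3)^2 = -8*(8*cos(n) + 1)*sin(n)/(4*cos(n)^2 + cos(n) + 3)^2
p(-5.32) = -1.64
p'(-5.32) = -1.54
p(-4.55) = -2.72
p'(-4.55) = 0.27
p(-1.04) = -1.77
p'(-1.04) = 1.70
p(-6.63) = -1.07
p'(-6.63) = 0.41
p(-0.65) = -1.26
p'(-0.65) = 0.89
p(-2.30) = -1.95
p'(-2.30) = -1.53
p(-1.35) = -2.35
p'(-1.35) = 1.85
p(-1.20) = -2.06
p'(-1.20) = 1.92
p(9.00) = -1.48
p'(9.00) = 0.71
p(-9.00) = -1.48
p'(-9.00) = -0.71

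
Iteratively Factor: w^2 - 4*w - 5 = (w + 1)*(w - 5)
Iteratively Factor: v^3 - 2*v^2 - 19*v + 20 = (v - 1)*(v^2 - v - 20) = (v - 5)*(v - 1)*(v + 4)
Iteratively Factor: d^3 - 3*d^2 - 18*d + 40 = (d + 4)*(d^2 - 7*d + 10) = (d - 5)*(d + 4)*(d - 2)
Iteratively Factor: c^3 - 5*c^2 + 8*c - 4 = (c - 2)*(c^2 - 3*c + 2) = (c - 2)^2*(c - 1)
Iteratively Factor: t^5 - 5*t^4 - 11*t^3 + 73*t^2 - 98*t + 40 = (t - 5)*(t^4 - 11*t^2 + 18*t - 8) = (t - 5)*(t + 4)*(t^3 - 4*t^2 + 5*t - 2) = (t - 5)*(t - 1)*(t + 4)*(t^2 - 3*t + 2) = (t - 5)*(t - 1)^2*(t + 4)*(t - 2)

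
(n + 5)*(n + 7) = n^2 + 12*n + 35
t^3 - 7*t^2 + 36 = (t - 6)*(t - 3)*(t + 2)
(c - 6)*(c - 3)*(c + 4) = c^3 - 5*c^2 - 18*c + 72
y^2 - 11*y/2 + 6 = (y - 4)*(y - 3/2)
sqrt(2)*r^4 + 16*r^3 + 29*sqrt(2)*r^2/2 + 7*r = r*(r + sqrt(2)/2)*(r + 7*sqrt(2))*(sqrt(2)*r + 1)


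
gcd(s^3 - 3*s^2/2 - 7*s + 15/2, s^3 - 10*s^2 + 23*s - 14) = s - 1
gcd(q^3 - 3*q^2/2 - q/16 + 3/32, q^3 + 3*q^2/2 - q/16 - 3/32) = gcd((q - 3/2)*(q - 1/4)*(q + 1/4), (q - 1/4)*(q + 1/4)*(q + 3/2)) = q^2 - 1/16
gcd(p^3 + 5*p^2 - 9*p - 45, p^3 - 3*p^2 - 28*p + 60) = p + 5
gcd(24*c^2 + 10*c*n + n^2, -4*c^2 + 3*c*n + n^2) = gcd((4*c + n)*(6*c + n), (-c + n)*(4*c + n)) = 4*c + n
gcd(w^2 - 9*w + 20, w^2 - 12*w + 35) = w - 5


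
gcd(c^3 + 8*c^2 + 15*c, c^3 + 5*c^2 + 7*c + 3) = c + 3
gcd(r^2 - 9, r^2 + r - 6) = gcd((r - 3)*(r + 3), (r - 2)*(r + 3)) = r + 3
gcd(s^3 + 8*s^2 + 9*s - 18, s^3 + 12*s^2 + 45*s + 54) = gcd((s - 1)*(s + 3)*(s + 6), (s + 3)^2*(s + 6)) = s^2 + 9*s + 18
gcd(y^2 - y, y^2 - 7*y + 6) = y - 1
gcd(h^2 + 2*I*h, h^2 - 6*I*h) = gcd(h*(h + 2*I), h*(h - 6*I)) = h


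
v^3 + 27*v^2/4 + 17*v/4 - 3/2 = (v - 1/4)*(v + 1)*(v + 6)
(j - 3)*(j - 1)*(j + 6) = j^3 + 2*j^2 - 21*j + 18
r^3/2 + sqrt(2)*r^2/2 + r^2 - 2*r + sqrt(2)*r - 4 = (r/2 + sqrt(2))*(r + 2)*(r - sqrt(2))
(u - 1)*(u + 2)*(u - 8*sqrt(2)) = u^3 - 8*sqrt(2)*u^2 + u^2 - 8*sqrt(2)*u - 2*u + 16*sqrt(2)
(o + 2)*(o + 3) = o^2 + 5*o + 6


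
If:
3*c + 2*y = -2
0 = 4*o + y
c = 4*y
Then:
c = -4/7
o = 1/28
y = -1/7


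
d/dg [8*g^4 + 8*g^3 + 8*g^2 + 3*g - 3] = 32*g^3 + 24*g^2 + 16*g + 3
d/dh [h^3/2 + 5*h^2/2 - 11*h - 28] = 3*h^2/2 + 5*h - 11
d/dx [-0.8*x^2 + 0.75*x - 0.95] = 0.75 - 1.6*x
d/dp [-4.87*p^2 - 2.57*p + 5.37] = -9.74*p - 2.57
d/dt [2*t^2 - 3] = 4*t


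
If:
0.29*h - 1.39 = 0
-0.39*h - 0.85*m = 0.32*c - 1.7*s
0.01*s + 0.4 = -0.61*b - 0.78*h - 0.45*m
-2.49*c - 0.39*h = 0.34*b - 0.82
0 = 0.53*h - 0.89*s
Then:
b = -9.19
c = 0.83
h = 4.79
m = 3.20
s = 2.85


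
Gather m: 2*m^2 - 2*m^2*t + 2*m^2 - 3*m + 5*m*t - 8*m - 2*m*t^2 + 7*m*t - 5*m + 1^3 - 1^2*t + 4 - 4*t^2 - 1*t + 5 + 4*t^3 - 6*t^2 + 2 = m^2*(4 - 2*t) + m*(-2*t^2 + 12*t - 16) + 4*t^3 - 10*t^2 - 2*t + 12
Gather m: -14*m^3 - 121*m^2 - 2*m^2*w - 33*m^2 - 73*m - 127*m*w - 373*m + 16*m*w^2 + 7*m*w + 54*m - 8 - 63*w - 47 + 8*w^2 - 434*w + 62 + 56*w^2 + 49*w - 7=-14*m^3 + m^2*(-2*w - 154) + m*(16*w^2 - 120*w - 392) + 64*w^2 - 448*w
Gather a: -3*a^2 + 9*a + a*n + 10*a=-3*a^2 + a*(n + 19)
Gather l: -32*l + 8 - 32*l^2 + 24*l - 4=-32*l^2 - 8*l + 4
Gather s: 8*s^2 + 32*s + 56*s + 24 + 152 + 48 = 8*s^2 + 88*s + 224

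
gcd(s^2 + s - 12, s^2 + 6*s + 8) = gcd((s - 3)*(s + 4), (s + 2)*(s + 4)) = s + 4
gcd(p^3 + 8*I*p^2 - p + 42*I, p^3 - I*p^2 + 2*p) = p - 2*I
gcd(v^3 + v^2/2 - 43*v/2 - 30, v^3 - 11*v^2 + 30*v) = v - 5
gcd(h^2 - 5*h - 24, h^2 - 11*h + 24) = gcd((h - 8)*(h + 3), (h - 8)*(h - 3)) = h - 8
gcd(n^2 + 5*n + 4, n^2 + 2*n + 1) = n + 1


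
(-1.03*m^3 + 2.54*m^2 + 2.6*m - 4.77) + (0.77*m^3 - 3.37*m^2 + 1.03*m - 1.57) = -0.26*m^3 - 0.83*m^2 + 3.63*m - 6.34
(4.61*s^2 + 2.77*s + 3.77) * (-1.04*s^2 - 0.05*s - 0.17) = -4.7944*s^4 - 3.1113*s^3 - 4.843*s^2 - 0.6594*s - 0.6409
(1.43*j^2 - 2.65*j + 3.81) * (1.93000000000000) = 2.7599*j^2 - 5.1145*j + 7.3533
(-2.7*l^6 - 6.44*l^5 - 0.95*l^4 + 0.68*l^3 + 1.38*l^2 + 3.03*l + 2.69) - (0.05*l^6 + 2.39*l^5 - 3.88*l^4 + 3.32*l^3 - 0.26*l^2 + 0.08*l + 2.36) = -2.75*l^6 - 8.83*l^5 + 2.93*l^4 - 2.64*l^3 + 1.64*l^2 + 2.95*l + 0.33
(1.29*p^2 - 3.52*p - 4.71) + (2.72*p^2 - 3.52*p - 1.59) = 4.01*p^2 - 7.04*p - 6.3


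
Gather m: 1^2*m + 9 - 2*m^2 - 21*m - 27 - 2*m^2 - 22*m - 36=-4*m^2 - 42*m - 54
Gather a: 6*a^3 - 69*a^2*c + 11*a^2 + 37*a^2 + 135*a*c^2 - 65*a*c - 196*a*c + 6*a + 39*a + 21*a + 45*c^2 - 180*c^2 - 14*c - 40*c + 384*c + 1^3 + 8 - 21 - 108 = 6*a^3 + a^2*(48 - 69*c) + a*(135*c^2 - 261*c + 66) - 135*c^2 + 330*c - 120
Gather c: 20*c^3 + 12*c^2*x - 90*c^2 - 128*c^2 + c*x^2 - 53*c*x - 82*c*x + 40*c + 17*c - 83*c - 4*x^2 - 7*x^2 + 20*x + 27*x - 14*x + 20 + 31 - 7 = 20*c^3 + c^2*(12*x - 218) + c*(x^2 - 135*x - 26) - 11*x^2 + 33*x + 44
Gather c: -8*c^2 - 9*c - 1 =-8*c^2 - 9*c - 1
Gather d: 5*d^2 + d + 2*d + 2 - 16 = 5*d^2 + 3*d - 14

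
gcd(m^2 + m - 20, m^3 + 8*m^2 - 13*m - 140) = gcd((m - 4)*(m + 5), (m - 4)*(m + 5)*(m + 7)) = m^2 + m - 20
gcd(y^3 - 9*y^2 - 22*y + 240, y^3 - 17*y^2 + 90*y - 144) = y^2 - 14*y + 48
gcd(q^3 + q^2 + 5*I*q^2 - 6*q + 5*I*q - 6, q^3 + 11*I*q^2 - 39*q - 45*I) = q + 3*I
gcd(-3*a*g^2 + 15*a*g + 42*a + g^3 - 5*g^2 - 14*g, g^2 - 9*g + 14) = g - 7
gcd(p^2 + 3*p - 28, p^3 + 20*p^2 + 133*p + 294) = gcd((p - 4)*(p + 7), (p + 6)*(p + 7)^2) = p + 7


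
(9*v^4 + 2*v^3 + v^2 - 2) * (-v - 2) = -9*v^5 - 20*v^4 - 5*v^3 - 2*v^2 + 2*v + 4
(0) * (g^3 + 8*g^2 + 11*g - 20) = 0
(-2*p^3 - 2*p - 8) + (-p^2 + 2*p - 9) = -2*p^3 - p^2 - 17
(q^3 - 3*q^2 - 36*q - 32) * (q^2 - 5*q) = q^5 - 8*q^4 - 21*q^3 + 148*q^2 + 160*q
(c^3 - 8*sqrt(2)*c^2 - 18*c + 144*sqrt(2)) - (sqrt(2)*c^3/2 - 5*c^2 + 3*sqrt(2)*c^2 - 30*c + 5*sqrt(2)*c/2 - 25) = -sqrt(2)*c^3/2 + c^3 - 11*sqrt(2)*c^2 + 5*c^2 - 5*sqrt(2)*c/2 + 12*c + 25 + 144*sqrt(2)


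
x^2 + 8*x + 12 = (x + 2)*(x + 6)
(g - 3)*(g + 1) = g^2 - 2*g - 3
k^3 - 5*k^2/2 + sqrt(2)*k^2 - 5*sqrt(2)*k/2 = k*(k - 5/2)*(k + sqrt(2))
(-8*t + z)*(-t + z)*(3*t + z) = 24*t^3 - 19*t^2*z - 6*t*z^2 + z^3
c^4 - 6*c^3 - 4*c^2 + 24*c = c*(c - 6)*(c - 2)*(c + 2)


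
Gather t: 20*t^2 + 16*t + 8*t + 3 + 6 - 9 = 20*t^2 + 24*t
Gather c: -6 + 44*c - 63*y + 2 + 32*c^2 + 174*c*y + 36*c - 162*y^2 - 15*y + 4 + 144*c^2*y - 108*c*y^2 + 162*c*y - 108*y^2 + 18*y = c^2*(144*y + 32) + c*(-108*y^2 + 336*y + 80) - 270*y^2 - 60*y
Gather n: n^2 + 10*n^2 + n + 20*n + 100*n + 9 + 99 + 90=11*n^2 + 121*n + 198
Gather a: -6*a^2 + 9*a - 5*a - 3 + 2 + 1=-6*a^2 + 4*a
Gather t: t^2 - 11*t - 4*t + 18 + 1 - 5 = t^2 - 15*t + 14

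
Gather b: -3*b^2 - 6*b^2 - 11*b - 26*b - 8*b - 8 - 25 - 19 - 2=-9*b^2 - 45*b - 54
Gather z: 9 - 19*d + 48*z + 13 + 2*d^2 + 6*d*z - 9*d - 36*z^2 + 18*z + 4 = 2*d^2 - 28*d - 36*z^2 + z*(6*d + 66) + 26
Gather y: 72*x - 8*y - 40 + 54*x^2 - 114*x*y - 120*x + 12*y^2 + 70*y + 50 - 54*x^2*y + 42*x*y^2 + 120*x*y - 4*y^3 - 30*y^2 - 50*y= 54*x^2 - 48*x - 4*y^3 + y^2*(42*x - 18) + y*(-54*x^2 + 6*x + 12) + 10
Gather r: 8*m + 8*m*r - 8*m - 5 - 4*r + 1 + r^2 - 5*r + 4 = r^2 + r*(8*m - 9)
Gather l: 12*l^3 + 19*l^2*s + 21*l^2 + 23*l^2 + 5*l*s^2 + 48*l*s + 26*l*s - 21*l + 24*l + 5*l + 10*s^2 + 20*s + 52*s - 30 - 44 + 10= 12*l^3 + l^2*(19*s + 44) + l*(5*s^2 + 74*s + 8) + 10*s^2 + 72*s - 64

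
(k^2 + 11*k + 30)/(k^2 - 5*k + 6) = (k^2 + 11*k + 30)/(k^2 - 5*k + 6)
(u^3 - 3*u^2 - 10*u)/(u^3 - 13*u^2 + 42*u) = (u^2 - 3*u - 10)/(u^2 - 13*u + 42)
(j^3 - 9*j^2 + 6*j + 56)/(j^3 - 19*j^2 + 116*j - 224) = (j + 2)/(j - 8)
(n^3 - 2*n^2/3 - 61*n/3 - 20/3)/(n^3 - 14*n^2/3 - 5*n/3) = (n + 4)/n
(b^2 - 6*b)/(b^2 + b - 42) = b/(b + 7)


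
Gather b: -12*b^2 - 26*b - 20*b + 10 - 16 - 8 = -12*b^2 - 46*b - 14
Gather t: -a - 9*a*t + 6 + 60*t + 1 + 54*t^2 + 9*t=-a + 54*t^2 + t*(69 - 9*a) + 7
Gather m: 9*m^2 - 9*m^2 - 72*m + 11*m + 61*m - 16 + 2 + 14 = 0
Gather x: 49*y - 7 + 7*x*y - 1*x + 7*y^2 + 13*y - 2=x*(7*y - 1) + 7*y^2 + 62*y - 9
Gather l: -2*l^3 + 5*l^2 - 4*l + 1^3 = -2*l^3 + 5*l^2 - 4*l + 1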